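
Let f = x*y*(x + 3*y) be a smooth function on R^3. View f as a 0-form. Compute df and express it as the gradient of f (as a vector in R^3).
df = (y*(2*x + 3*y)) dx + (x*(x + 6*y)) dy + (0) dz; grad f = (y*(2*x + 3*y), x*(x + 6*y), 0)

For a 0-form f, d f = (∂f/∂x) dx + (∂f/∂y) dy + (∂f/∂z) dz. The components of the vector representation are exactly the entries of grad f in Cartesian coordinates:
  ∂f/∂x = y*(2*x + 3*y)
  ∂f/∂y = x*(x + 6*y)
  ∂f/∂z = 0.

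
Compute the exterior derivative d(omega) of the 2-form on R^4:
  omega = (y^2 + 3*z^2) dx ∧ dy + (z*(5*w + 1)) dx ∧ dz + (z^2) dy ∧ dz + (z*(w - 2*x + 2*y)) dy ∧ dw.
d(omega) = (6*z) dx ∧ dy ∧ dz + (5*z) dx ∧ dz ∧ dw + (-2*z) dx ∧ dy ∧ dw + (-w + 2*x - 2*y) dy ∧ dz ∧ dw

For a 2-form omega = sum_{i<j} g_{ij} dx_i ∧ dx_j, the exterior derivative is
  d(omega) = sum_{i<j} d(g_{ij}) ∧ dx_i ∧ dx_j = sum_{i<j, k} (∂g_{ij}/∂x_k) dx_k ∧ dx_i ∧ dx_j.
Expand each term, using dx_k ∧ dx_i ∧ dx_j = sgn(permutation) dx_{(a)} ∧ dx_{(b)} ∧ dx_{(c)} with (a < b < c) sorted:
  d(y^2 + 3*z^2) includes (∂/∂z)(y^2 + 3*z^2) dz = (6*z) dz, which multiplied by dx ∧ dy gives (6*z) dx ∧ dy ∧ dz
  d(z*(5*w + 1)) includes (∂/∂w)(z*(5*w + 1)) dw = (5*z) dw, which multiplied by dx ∧ dz gives (5*z) dx ∧ dz ∧ dw
  d(z*(w - 2*x + 2*y)) includes (∂/∂x)(z*(w - 2*x + 2*y)) dx = (-2*z) dx, which multiplied by dy ∧ dw gives (-2*z) dx ∧ dy ∧ dw
  d(z*(w - 2*x + 2*y)) includes (∂/∂z)(z*(w - 2*x + 2*y)) dz = (w - 2*x + 2*y) dz, which multiplied by dy ∧ dw gives (-w + 2*x - 2*y) dy ∧ dz ∧ dw
Collecting like 3-forms: d(omega) = (6*z) dx ∧ dy ∧ dz + (5*z) dx ∧ dz ∧ dw + (-2*z) dx ∧ dy ∧ dw + (-w + 2*x - 2*y) dy ∧ dz ∧ dw.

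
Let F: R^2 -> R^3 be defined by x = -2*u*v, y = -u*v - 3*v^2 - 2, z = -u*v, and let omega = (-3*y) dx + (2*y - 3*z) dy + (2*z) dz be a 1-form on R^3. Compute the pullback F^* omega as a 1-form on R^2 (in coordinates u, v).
F^* omega = (v*(-5*u*v - 12*v^2 - 8)) du + (-5*u^2*v - 18*u*v^2 - 8*u + 36*v^3 + 24*v) dv

Using F^*(f dg) = (f ∘ F) d(g ∘ F), substitute each coordinate x_i by F_i(u, v) in f_i, and replace dx_i by d F_i = (∂F_i/∂u) du + (∂F_i/∂v) dv.
  For the x component: f_1(F) = 3*u*v + 9*v^2 + 6; d F_1 = (-2*v) du + (-2*u) dv
  For the y component: f_2(F) = u*v - 6*v^2 - 4; d F_2 = (-v) du + (-u - 6*v) dv
  For the z component: f_3(F) = -2*u*v; d F_3 = (-v) du + (-u) dv
Combining and collecting du, dv coefficients:
  coeff of du: v*(-5*u*v - 12*v^2 - 8)
  coeff of dv: -5*u^2*v - 18*u*v^2 - 8*u + 36*v^3 + 24*v
F^* omega = (v*(-5*u*v - 12*v^2 - 8)) du + (-5*u^2*v - 18*u*v^2 - 8*u + 36*v^3 + 24*v) dv.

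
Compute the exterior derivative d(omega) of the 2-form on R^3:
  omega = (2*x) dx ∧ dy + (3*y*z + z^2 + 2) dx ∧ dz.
d(omega) = (-3*z) dx ∧ dy ∧ dz

For a 2-form omega = sum_{i<j} g_{ij} dx_i ∧ dx_j, the exterior derivative is
  d(omega) = sum_{i<j} d(g_{ij}) ∧ dx_i ∧ dx_j = sum_{i<j, k} (∂g_{ij}/∂x_k) dx_k ∧ dx_i ∧ dx_j.
Expand each term, using dx_k ∧ dx_i ∧ dx_j = sgn(permutation) dx_{(a)} ∧ dx_{(b)} ∧ dx_{(c)} with (a < b < c) sorted:
  d(3*y*z + z^2 + 2) includes (∂/∂y)(3*y*z + z^2 + 2) dy = (3*z) dy, which multiplied by dx ∧ dz gives (-3*z) dx ∧ dy ∧ dz
Collecting like 3-forms: d(omega) = (-3*z) dx ∧ dy ∧ dz.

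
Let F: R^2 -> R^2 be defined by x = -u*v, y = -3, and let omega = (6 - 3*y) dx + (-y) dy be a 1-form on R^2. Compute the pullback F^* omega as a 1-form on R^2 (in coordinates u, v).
F^* omega = (-15*v) du + (-15*u) dv

Using F^*(f dg) = (f ∘ F) d(g ∘ F), substitute each coordinate x_i by F_i(u, v) in f_i, and replace dx_i by d F_i = (∂F_i/∂u) du + (∂F_i/∂v) dv.
  For the x component: f_1(F) = 15; d F_1 = (-v) du + (-u) dv
  For the y component: f_2(F) = 3; d F_2 = (0) du + (0) dv
Combining and collecting du, dv coefficients:
  coeff of du: -15*v
  coeff of dv: -15*u
F^* omega = (-15*v) du + (-15*u) dv.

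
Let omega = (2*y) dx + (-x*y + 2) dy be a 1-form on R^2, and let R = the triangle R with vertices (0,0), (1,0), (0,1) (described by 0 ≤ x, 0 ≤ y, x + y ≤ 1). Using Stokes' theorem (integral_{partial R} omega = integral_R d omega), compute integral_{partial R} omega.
integral_(partial R) omega = -7/6

Stokes: integral_partial_R omega = integral_R d omega with d omega = (∂Q/∂x - ∂P/∂y) dx ∧ dy.
  ∂Q/∂x = -y
  ∂P/∂y = 2
  integrand = ∂Q/∂x - ∂P/∂y = -y - 2.
Integrating over R: integral_0^1 integral_0^{1-x} (-y - 2) dy dx = -7/6.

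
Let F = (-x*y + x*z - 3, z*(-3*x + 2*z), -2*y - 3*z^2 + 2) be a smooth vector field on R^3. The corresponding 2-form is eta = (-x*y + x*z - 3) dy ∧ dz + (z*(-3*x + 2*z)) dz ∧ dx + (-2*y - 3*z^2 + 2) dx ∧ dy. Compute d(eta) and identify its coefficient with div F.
d(eta) = (-y - 5*z) dx ∧ dy ∧ dz; div F = -y - 5*z

For a 2-form in R^3 of the form above, applying d gives a 3-form with coefficient ∂P/∂x + ∂Q/∂y + ∂R/∂z:
  ∂P/∂x = -y + z
  ∂Q/∂y = 0
  ∂R/∂z = -6*z
Sum = -y - 5*z, which is exactly div F.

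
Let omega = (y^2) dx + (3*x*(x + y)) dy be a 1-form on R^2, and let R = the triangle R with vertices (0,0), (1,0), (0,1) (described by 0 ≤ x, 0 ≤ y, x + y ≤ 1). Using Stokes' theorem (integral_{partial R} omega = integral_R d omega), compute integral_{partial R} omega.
integral_(partial R) omega = 7/6

Stokes: integral_partial_R omega = integral_R d omega with d omega = (∂Q/∂x - ∂P/∂y) dx ∧ dy.
  ∂Q/∂x = 6*x + 3*y
  ∂P/∂y = 2*y
  integrand = ∂Q/∂x - ∂P/∂y = 6*x + y.
Integrating over R: integral_0^1 integral_0^{1-x} (6*x + y) dy dx = 7/6.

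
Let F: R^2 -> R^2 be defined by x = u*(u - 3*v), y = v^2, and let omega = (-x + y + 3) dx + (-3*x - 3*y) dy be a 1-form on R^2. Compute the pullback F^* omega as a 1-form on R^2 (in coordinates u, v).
F^* omega = (-2*u^3 + 9*u^2*v - 7*u*v^2 + 6*u - 3*v^3 - 9*v) du + (3*u^3 - 15*u^2*v + 15*u*v^2 - 9*u - 6*v^3) dv

Using F^*(f dg) = (f ∘ F) d(g ∘ F), substitute each coordinate x_i by F_i(u, v) in f_i, and replace dx_i by d F_i = (∂F_i/∂u) du + (∂F_i/∂v) dv.
  For the x component: f_1(F) = -u^2 + 3*u*v + v^2 + 3; d F_1 = (2*u - 3*v) du + (-3*u) dv
  For the y component: f_2(F) = -3*u^2 + 9*u*v - 3*v^2; d F_2 = (0) du + (2*v) dv
Combining and collecting du, dv coefficients:
  coeff of du: -2*u^3 + 9*u^2*v - 7*u*v^2 + 6*u - 3*v^3 - 9*v
  coeff of dv: 3*u^3 - 15*u^2*v + 15*u*v^2 - 9*u - 6*v^3
F^* omega = (-2*u^3 + 9*u^2*v - 7*u*v^2 + 6*u - 3*v^3 - 9*v) du + (3*u^3 - 15*u^2*v + 15*u*v^2 - 9*u - 6*v^3) dv.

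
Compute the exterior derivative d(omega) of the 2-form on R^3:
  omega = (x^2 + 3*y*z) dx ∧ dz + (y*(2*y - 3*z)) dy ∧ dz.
d(omega) = (-3*z) dx ∧ dy ∧ dz

For a 2-form omega = sum_{i<j} g_{ij} dx_i ∧ dx_j, the exterior derivative is
  d(omega) = sum_{i<j} d(g_{ij}) ∧ dx_i ∧ dx_j = sum_{i<j, k} (∂g_{ij}/∂x_k) dx_k ∧ dx_i ∧ dx_j.
Expand each term, using dx_k ∧ dx_i ∧ dx_j = sgn(permutation) dx_{(a)} ∧ dx_{(b)} ∧ dx_{(c)} with (a < b < c) sorted:
  d(x^2 + 3*y*z) includes (∂/∂y)(x^2 + 3*y*z) dy = (3*z) dy, which multiplied by dx ∧ dz gives (-3*z) dx ∧ dy ∧ dz
Collecting like 3-forms: d(omega) = (-3*z) dx ∧ dy ∧ dz.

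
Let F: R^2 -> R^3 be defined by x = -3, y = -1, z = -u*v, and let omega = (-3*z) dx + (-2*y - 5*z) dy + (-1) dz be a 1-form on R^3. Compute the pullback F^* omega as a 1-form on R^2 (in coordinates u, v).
F^* omega = (v) du + (u) dv

Using F^*(f dg) = (f ∘ F) d(g ∘ F), substitute each coordinate x_i by F_i(u, v) in f_i, and replace dx_i by d F_i = (∂F_i/∂u) du + (∂F_i/∂v) dv.
  For the x component: f_1(F) = 3*u*v; d F_1 = (0) du + (0) dv
  For the y component: f_2(F) = 5*u*v + 2; d F_2 = (0) du + (0) dv
  For the z component: f_3(F) = -1; d F_3 = (-v) du + (-u) dv
Combining and collecting du, dv coefficients:
  coeff of du: v
  coeff of dv: u
F^* omega = (v) du + (u) dv.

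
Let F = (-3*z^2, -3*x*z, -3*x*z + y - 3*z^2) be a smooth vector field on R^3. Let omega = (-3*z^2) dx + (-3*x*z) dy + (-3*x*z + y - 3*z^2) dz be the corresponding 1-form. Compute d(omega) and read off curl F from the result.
d(omega) = (3*x + 1) dy ∧ dz + (-3*z) dz ∧ dx + (-3*z) dx ∧ dy; curl F = (3*x + 1, -3*z, -3*z)

d omega = sum_{i<j} (∂f_j/∂x_i - ∂f_i/∂x_j) dx_i ∧ dx_j. Under the identification (dy ∧ dz, dz ∧ dx, dx ∧ dy) ↔ (e_x, e_y, e_z), the coefficients are exactly the components of curl F. Compute:
  ∂R/∂y - ∂Q/∂z = (1) - (-3*x) = 3*x + 1
  ∂P/∂z - ∂R/∂x = (-6*z) - (-3*z) = -3*z
  ∂Q/∂x - ∂P/∂y = (-3*z) - (0) = -3*z.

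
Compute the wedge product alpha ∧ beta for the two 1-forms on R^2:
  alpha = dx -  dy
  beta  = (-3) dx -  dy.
alpha ∧ beta = (-4) dx ∧ dy

Distribute the wedge, using dx_i ∧ dx_j = -dx_j ∧ dx_i and dx_i ∧ dx_i = 0. For each pair (i, j) with i < j, the coefficient of dx_i ∧ dx_j in alpha ∧ beta is (alpha_i * beta_j - alpha_j * beta_i). Collecting: alpha ∧ beta = (-4) dx ∧ dy.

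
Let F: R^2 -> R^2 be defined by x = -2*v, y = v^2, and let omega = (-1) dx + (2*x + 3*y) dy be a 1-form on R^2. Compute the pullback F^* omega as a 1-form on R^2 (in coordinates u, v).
F^* omega = (6*v^3 - 8*v^2 + 2) dv

Using F^*(f dg) = (f ∘ F) d(g ∘ F), substitute each coordinate x_i by F_i(u, v) in f_i, and replace dx_i by d F_i = (∂F_i/∂u) du + (∂F_i/∂v) dv.
  For the x component: f_1(F) = -1; d F_1 = (0) du + (-2) dv
  For the y component: f_2(F) = v*(3*v - 4); d F_2 = (0) du + (2*v) dv
Combining and collecting du, dv coefficients:
  coeff of du: 0
  coeff of dv: 6*v^3 - 8*v^2 + 2
F^* omega = (6*v^3 - 8*v^2 + 2) dv.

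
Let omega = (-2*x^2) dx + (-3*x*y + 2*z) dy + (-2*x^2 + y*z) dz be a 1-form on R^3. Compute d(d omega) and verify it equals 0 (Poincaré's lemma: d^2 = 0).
d(d omega) = 0

Step 1: d omega = sum_{i<j} (∂f_j/∂x_i - ∂f_i/∂x_j) dx_i ∧ dx_j:
  coeff of dx ∧ dy: -3*y
  coeff of dx ∧ dz: -4*x
  coeff of dy ∧ dz: z - 2
Step 2: Apply d again to each 2-form coefficient. The only possible 3-form in R^3 is dx ∧ dy ∧ dz, with coefficient
  ∂(coeff of dy∧dz)/∂x - ∂(coeff of dx∧dz)/∂y + ∂(coeff of dx∧dy)/∂z
  = ∂/∂x (z - 2) - ∂/∂y (-4*x) + ∂/∂z (-3*y).
Each of these terms simplifies to sums of mixed partials that cancel in pairs. The result is 0 (by equality of mixed partials for smooth functions — Schwarz / Clairaut).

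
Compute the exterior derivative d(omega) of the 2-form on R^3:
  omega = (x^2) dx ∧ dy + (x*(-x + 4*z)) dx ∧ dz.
d(omega) = 0

For a 2-form omega = sum_{i<j} g_{ij} dx_i ∧ dx_j, the exterior derivative is
  d(omega) = sum_{i<j} d(g_{ij}) ∧ dx_i ∧ dx_j = sum_{i<j, k} (∂g_{ij}/∂x_k) dx_k ∧ dx_i ∧ dx_j.
Expand each term, using dx_k ∧ dx_i ∧ dx_j = sgn(permutation) dx_{(a)} ∧ dx_{(b)} ∧ dx_{(c)} with (a < b < c) sorted:

Collecting like 3-forms: d(omega) = 0.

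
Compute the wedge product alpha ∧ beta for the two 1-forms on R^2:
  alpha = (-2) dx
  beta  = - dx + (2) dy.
alpha ∧ beta = (-4) dx ∧ dy

Distribute the wedge, using dx_i ∧ dx_j = -dx_j ∧ dx_i and dx_i ∧ dx_i = 0. For each pair (i, j) with i < j, the coefficient of dx_i ∧ dx_j in alpha ∧ beta is (alpha_i * beta_j - alpha_j * beta_i). Collecting: alpha ∧ beta = (-4) dx ∧ dy.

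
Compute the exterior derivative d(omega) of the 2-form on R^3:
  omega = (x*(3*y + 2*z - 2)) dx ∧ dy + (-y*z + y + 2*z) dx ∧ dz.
d(omega) = (2*x + z - 1) dx ∧ dy ∧ dz

For a 2-form omega = sum_{i<j} g_{ij} dx_i ∧ dx_j, the exterior derivative is
  d(omega) = sum_{i<j} d(g_{ij}) ∧ dx_i ∧ dx_j = sum_{i<j, k} (∂g_{ij}/∂x_k) dx_k ∧ dx_i ∧ dx_j.
Expand each term, using dx_k ∧ dx_i ∧ dx_j = sgn(permutation) dx_{(a)} ∧ dx_{(b)} ∧ dx_{(c)} with (a < b < c) sorted:
  d(x*(3*y + 2*z - 2)) includes (∂/∂z)(x*(3*y + 2*z - 2)) dz = (2*x) dz, which multiplied by dx ∧ dy gives (2*x) dx ∧ dy ∧ dz
  d(-y*z + y + 2*z) includes (∂/∂y)(-y*z + y + 2*z) dy = (1 - z) dy, which multiplied by dx ∧ dz gives (z - 1) dx ∧ dy ∧ dz
Collecting like 3-forms: d(omega) = (2*x + z - 1) dx ∧ dy ∧ dz.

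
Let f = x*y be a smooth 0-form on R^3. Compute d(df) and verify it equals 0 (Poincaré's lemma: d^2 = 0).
d(df) = 0

Step 1: df = sum_i (∂f/∂x_i) dx_i = (y) dx + (x) dy + (0) dz.
Step 2: Apply d again. Using the 1-form formula, the coefficient of dx ∧ dy in d(df) is ∂^2 f/∂x ∂y - ∂^2 f/∂y ∂x = (1) - (1) = 0 (equality of mixed partials for smooth f).
Similarly for dx ∧ dz and dy ∧ dz — all coefficients vanish. So d(df) = 0.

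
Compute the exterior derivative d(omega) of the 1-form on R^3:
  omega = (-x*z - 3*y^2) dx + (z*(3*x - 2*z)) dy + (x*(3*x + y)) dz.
d(omega) = (6*y + 3*z) dx ∧ dy + (7*x + y) dx ∧ dz + (-2*x + 4*z) dy ∧ dz

For a 1-form omega = sum_i f_i dx_i, the exterior derivative is
  d(omega) = sum_{i < j} (∂f_j/∂x_i - ∂f_i/∂x_j) dx_i ∧ dx_j.
  coefficient of dx ∧ dy: ∂f_2/∂x - ∂f_1/∂y = ∂(z*(3*x - 2*z))/∂x - ∂(-x*z - 3*y^2)/∂y = 6*y + 3*z
  coefficient of dx ∧ dz: ∂f_3/∂x - ∂f_1/∂z = ∂(x*(3*x + y))/∂x - ∂(-x*z - 3*y^2)/∂z = 7*x + y
  coefficient of dy ∧ dz: ∂f_3/∂y - ∂f_2/∂z = ∂(x*(3*x + y))/∂y - ∂(z*(3*x - 2*z))/∂z = -2*x + 4*z
Assembling: d(omega) = (6*y + 3*z) dx ∧ dy + (7*x + y) dx ∧ dz + (-2*x + 4*z) dy ∧ dz.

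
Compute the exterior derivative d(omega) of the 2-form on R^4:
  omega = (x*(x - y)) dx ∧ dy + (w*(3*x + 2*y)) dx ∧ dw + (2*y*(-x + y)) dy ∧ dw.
d(omega) = (-2*w - 2*y) dx ∧ dy ∧ dw

For a 2-form omega = sum_{i<j} g_{ij} dx_i ∧ dx_j, the exterior derivative is
  d(omega) = sum_{i<j} d(g_{ij}) ∧ dx_i ∧ dx_j = sum_{i<j, k} (∂g_{ij}/∂x_k) dx_k ∧ dx_i ∧ dx_j.
Expand each term, using dx_k ∧ dx_i ∧ dx_j = sgn(permutation) dx_{(a)} ∧ dx_{(b)} ∧ dx_{(c)} with (a < b < c) sorted:
  d(w*(3*x + 2*y)) includes (∂/∂y)(w*(3*x + 2*y)) dy = (2*w) dy, which multiplied by dx ∧ dw gives (-2*w) dx ∧ dy ∧ dw
  d(2*y*(-x + y)) includes (∂/∂x)(2*y*(-x + y)) dx = (-2*y) dx, which multiplied by dy ∧ dw gives (-2*y) dx ∧ dy ∧ dw
Collecting like 3-forms: d(omega) = (-2*w - 2*y) dx ∧ dy ∧ dw.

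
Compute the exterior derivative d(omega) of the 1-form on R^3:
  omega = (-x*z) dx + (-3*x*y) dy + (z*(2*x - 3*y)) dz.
d(omega) = (-3*y) dx ∧ dy + (x + 2*z) dx ∧ dz + (-3*z) dy ∧ dz

For a 1-form omega = sum_i f_i dx_i, the exterior derivative is
  d(omega) = sum_{i < j} (∂f_j/∂x_i - ∂f_i/∂x_j) dx_i ∧ dx_j.
  coefficient of dx ∧ dy: ∂f_2/∂x - ∂f_1/∂y = ∂(-3*x*y)/∂x - ∂(-x*z)/∂y = -3*y
  coefficient of dx ∧ dz: ∂f_3/∂x - ∂f_1/∂z = ∂(z*(2*x - 3*y))/∂x - ∂(-x*z)/∂z = x + 2*z
  coefficient of dy ∧ dz: ∂f_3/∂y - ∂f_2/∂z = ∂(z*(2*x - 3*y))/∂y - ∂(-3*x*y)/∂z = -3*z
Assembling: d(omega) = (-3*y) dx ∧ dy + (x + 2*z) dx ∧ dz + (-3*z) dy ∧ dz.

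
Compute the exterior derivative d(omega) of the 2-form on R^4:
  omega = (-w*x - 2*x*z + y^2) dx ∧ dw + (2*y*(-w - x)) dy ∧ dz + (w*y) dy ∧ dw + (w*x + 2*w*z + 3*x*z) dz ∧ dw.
d(omega) = (-2*y) dx ∧ dy ∧ dw + (w + 2*x + 3*z) dx ∧ dz ∧ dw + (-2*y) dx ∧ dy ∧ dz + (-2*y) dy ∧ dz ∧ dw

For a 2-form omega = sum_{i<j} g_{ij} dx_i ∧ dx_j, the exterior derivative is
  d(omega) = sum_{i<j} d(g_{ij}) ∧ dx_i ∧ dx_j = sum_{i<j, k} (∂g_{ij}/∂x_k) dx_k ∧ dx_i ∧ dx_j.
Expand each term, using dx_k ∧ dx_i ∧ dx_j = sgn(permutation) dx_{(a)} ∧ dx_{(b)} ∧ dx_{(c)} with (a < b < c) sorted:
  d(-w*x - 2*x*z + y^2) includes (∂/∂y)(-w*x - 2*x*z + y^2) dy = (2*y) dy, which multiplied by dx ∧ dw gives (-2*y) dx ∧ dy ∧ dw
  d(-w*x - 2*x*z + y^2) includes (∂/∂z)(-w*x - 2*x*z + y^2) dz = (-2*x) dz, which multiplied by dx ∧ dw gives (2*x) dx ∧ dz ∧ dw
  d(2*y*(-w - x)) includes (∂/∂x)(2*y*(-w - x)) dx = (-2*y) dx, which multiplied by dy ∧ dz gives (-2*y) dx ∧ dy ∧ dz
  d(2*y*(-w - x)) includes (∂/∂w)(2*y*(-w - x)) dw = (-2*y) dw, which multiplied by dy ∧ dz gives (-2*y) dy ∧ dz ∧ dw
  d(w*x + 2*w*z + 3*x*z) includes (∂/∂x)(w*x + 2*w*z + 3*x*z) dx = (w + 3*z) dx, which multiplied by dz ∧ dw gives (w + 3*z) dx ∧ dz ∧ dw
Collecting like 3-forms: d(omega) = (-2*y) dx ∧ dy ∧ dw + (w + 2*x + 3*z) dx ∧ dz ∧ dw + (-2*y) dx ∧ dy ∧ dz + (-2*y) dy ∧ dz ∧ dw.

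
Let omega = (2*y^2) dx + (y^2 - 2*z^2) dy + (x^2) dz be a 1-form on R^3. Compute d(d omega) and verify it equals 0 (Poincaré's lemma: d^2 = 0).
d(d omega) = 0

Step 1: d omega = sum_{i<j} (∂f_j/∂x_i - ∂f_i/∂x_j) dx_i ∧ dx_j:
  coeff of dx ∧ dy: -4*y
  coeff of dx ∧ dz: 2*x
  coeff of dy ∧ dz: 4*z
Step 2: Apply d again to each 2-form coefficient. The only possible 3-form in R^3 is dx ∧ dy ∧ dz, with coefficient
  ∂(coeff of dy∧dz)/∂x - ∂(coeff of dx∧dz)/∂y + ∂(coeff of dx∧dy)/∂z
  = ∂/∂x (4*z) - ∂/∂y (2*x) + ∂/∂z (-4*y).
Each of these terms simplifies to sums of mixed partials that cancel in pairs. The result is 0 (by equality of mixed partials for smooth functions — Schwarz / Clairaut).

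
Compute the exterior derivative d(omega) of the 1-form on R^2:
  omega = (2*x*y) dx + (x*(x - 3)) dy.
d(omega) = (-3) dx ∧ dy

For a 1-form omega = sum_i f_i dx_i, the exterior derivative is
  d(omega) = sum_{i < j} (∂f_j/∂x_i - ∂f_i/∂x_j) dx_i ∧ dx_j.
  coefficient of dx ∧ dy: ∂f_2/∂x - ∂f_1/∂y = ∂(x*(x - 3))/∂x - ∂(2*x*y)/∂y = -3
Assembling: d(omega) = (-3) dx ∧ dy.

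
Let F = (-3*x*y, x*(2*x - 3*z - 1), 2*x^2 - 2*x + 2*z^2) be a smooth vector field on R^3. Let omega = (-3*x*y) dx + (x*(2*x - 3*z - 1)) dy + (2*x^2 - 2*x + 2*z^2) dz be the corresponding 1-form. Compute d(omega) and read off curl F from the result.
d(omega) = (3*x) dy ∧ dz + (2 - 4*x) dz ∧ dx + (7*x - 3*z - 1) dx ∧ dy; curl F = (3*x, 2 - 4*x, 7*x - 3*z - 1)

d omega = sum_{i<j} (∂f_j/∂x_i - ∂f_i/∂x_j) dx_i ∧ dx_j. Under the identification (dy ∧ dz, dz ∧ dx, dx ∧ dy) ↔ (e_x, e_y, e_z), the coefficients are exactly the components of curl F. Compute:
  ∂R/∂y - ∂Q/∂z = (0) - (-3*x) = 3*x
  ∂P/∂z - ∂R/∂x = (0) - (4*x - 2) = 2 - 4*x
  ∂Q/∂x - ∂P/∂y = (4*x - 3*z - 1) - (-3*x) = 7*x - 3*z - 1.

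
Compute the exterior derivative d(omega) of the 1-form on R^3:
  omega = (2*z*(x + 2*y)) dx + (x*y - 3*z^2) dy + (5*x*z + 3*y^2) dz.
d(omega) = (y - 4*z) dx ∧ dy + (-2*x - 4*y + 5*z) dx ∧ dz + (6*y + 6*z) dy ∧ dz

For a 1-form omega = sum_i f_i dx_i, the exterior derivative is
  d(omega) = sum_{i < j} (∂f_j/∂x_i - ∂f_i/∂x_j) dx_i ∧ dx_j.
  coefficient of dx ∧ dy: ∂f_2/∂x - ∂f_1/∂y = ∂(x*y - 3*z^2)/∂x - ∂(2*z*(x + 2*y))/∂y = y - 4*z
  coefficient of dx ∧ dz: ∂f_3/∂x - ∂f_1/∂z = ∂(5*x*z + 3*y^2)/∂x - ∂(2*z*(x + 2*y))/∂z = -2*x - 4*y + 5*z
  coefficient of dy ∧ dz: ∂f_3/∂y - ∂f_2/∂z = ∂(5*x*z + 3*y^2)/∂y - ∂(x*y - 3*z^2)/∂z = 6*y + 6*z
Assembling: d(omega) = (y - 4*z) dx ∧ dy + (-2*x - 4*y + 5*z) dx ∧ dz + (6*y + 6*z) dy ∧ dz.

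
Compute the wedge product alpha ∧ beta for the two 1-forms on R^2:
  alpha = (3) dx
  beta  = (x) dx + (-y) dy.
alpha ∧ beta = (-3*y) dx ∧ dy

Distribute the wedge, using dx_i ∧ dx_j = -dx_j ∧ dx_i and dx_i ∧ dx_i = 0. For each pair (i, j) with i < j, the coefficient of dx_i ∧ dx_j in alpha ∧ beta is (alpha_i * beta_j - alpha_j * beta_i). Collecting: alpha ∧ beta = (-3*y) dx ∧ dy.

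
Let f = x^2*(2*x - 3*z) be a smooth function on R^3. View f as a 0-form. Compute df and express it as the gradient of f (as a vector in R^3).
df = (6*x*(x - z)) dx + (0) dy + (-3*x^2) dz; grad f = (6*x*(x - z), 0, -3*x^2)

For a 0-form f, d f = (∂f/∂x) dx + (∂f/∂y) dy + (∂f/∂z) dz. The components of the vector representation are exactly the entries of grad f in Cartesian coordinates:
  ∂f/∂x = 6*x*(x - z)
  ∂f/∂y = 0
  ∂f/∂z = -3*x^2.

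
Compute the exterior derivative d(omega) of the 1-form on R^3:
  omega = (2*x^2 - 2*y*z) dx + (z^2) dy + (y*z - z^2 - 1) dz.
d(omega) = (2*z) dx ∧ dy + (2*y) dx ∧ dz + (-z) dy ∧ dz

For a 1-form omega = sum_i f_i dx_i, the exterior derivative is
  d(omega) = sum_{i < j} (∂f_j/∂x_i - ∂f_i/∂x_j) dx_i ∧ dx_j.
  coefficient of dx ∧ dy: ∂f_2/∂x - ∂f_1/∂y = ∂(z^2)/∂x - ∂(2*x^2 - 2*y*z)/∂y = 2*z
  coefficient of dx ∧ dz: ∂f_3/∂x - ∂f_1/∂z = ∂(y*z - z^2 - 1)/∂x - ∂(2*x^2 - 2*y*z)/∂z = 2*y
  coefficient of dy ∧ dz: ∂f_3/∂y - ∂f_2/∂z = ∂(y*z - z^2 - 1)/∂y - ∂(z^2)/∂z = -z
Assembling: d(omega) = (2*z) dx ∧ dy + (2*y) dx ∧ dz + (-z) dy ∧ dz.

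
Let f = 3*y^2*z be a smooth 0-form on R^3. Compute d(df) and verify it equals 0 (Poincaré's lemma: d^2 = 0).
d(df) = 0

Step 1: df = sum_i (∂f/∂x_i) dx_i = (0) dx + (6*y*z) dy + (3*y^2) dz.
Step 2: Apply d again. Using the 1-form formula, the coefficient of dx ∧ dy in d(df) is ∂^2 f/∂x ∂y - ∂^2 f/∂y ∂x = (0) - (0) = 0 (equality of mixed partials for smooth f).
Similarly for dx ∧ dz and dy ∧ dz — all coefficients vanish. So d(df) = 0.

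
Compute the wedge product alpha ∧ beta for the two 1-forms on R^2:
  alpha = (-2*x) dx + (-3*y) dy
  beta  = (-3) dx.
alpha ∧ beta = (-9*y) dx ∧ dy

Distribute the wedge, using dx_i ∧ dx_j = -dx_j ∧ dx_i and dx_i ∧ dx_i = 0. For each pair (i, j) with i < j, the coefficient of dx_i ∧ dx_j in alpha ∧ beta is (alpha_i * beta_j - alpha_j * beta_i). Collecting: alpha ∧ beta = (-9*y) dx ∧ dy.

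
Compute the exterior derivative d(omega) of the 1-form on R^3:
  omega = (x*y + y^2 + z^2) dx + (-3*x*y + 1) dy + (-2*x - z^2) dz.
d(omega) = (-x - 5*y) dx ∧ dy + (-2*z - 2) dx ∧ dz

For a 1-form omega = sum_i f_i dx_i, the exterior derivative is
  d(omega) = sum_{i < j} (∂f_j/∂x_i - ∂f_i/∂x_j) dx_i ∧ dx_j.
  coefficient of dx ∧ dy: ∂f_2/∂x - ∂f_1/∂y = ∂(-3*x*y + 1)/∂x - ∂(x*y + y^2 + z^2)/∂y = -x - 5*y
  coefficient of dx ∧ dz: ∂f_3/∂x - ∂f_1/∂z = ∂(-2*x - z^2)/∂x - ∂(x*y + y^2 + z^2)/∂z = -2*z - 2
Assembling: d(omega) = (-x - 5*y) dx ∧ dy + (-2*z - 2) dx ∧ dz.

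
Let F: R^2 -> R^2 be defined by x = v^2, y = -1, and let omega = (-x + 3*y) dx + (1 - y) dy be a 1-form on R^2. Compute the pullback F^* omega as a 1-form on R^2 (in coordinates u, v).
F^* omega = (2*v*(-v^2 - 3)) dv

Using F^*(f dg) = (f ∘ F) d(g ∘ F), substitute each coordinate x_i by F_i(u, v) in f_i, and replace dx_i by d F_i = (∂F_i/∂u) du + (∂F_i/∂v) dv.
  For the x component: f_1(F) = -v^2 - 3; d F_1 = (0) du + (2*v) dv
  For the y component: f_2(F) = 2; d F_2 = (0) du + (0) dv
Combining and collecting du, dv coefficients:
  coeff of du: 0
  coeff of dv: 2*v*(-v^2 - 3)
F^* omega = (2*v*(-v^2 - 3)) dv.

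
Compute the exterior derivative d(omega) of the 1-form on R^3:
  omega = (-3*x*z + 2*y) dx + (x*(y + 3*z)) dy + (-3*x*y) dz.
d(omega) = (y + 3*z - 2) dx ∧ dy + (3*x - 3*y) dx ∧ dz + (-6*x) dy ∧ dz

For a 1-form omega = sum_i f_i dx_i, the exterior derivative is
  d(omega) = sum_{i < j} (∂f_j/∂x_i - ∂f_i/∂x_j) dx_i ∧ dx_j.
  coefficient of dx ∧ dy: ∂f_2/∂x - ∂f_1/∂y = ∂(x*(y + 3*z))/∂x - ∂(-3*x*z + 2*y)/∂y = y + 3*z - 2
  coefficient of dx ∧ dz: ∂f_3/∂x - ∂f_1/∂z = ∂(-3*x*y)/∂x - ∂(-3*x*z + 2*y)/∂z = 3*x - 3*y
  coefficient of dy ∧ dz: ∂f_3/∂y - ∂f_2/∂z = ∂(-3*x*y)/∂y - ∂(x*(y + 3*z))/∂z = -6*x
Assembling: d(omega) = (y + 3*z - 2) dx ∧ dy + (3*x - 3*y) dx ∧ dz + (-6*x) dy ∧ dz.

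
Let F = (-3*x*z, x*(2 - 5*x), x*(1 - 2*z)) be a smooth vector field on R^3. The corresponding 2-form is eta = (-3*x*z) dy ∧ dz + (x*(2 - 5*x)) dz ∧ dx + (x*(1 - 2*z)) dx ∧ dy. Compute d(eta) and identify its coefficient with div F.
d(eta) = (-2*x - 3*z) dx ∧ dy ∧ dz; div F = -2*x - 3*z

For a 2-form in R^3 of the form above, applying d gives a 3-form with coefficient ∂P/∂x + ∂Q/∂y + ∂R/∂z:
  ∂P/∂x = -3*z
  ∂Q/∂y = 0
  ∂R/∂z = -2*x
Sum = -2*x - 3*z, which is exactly div F.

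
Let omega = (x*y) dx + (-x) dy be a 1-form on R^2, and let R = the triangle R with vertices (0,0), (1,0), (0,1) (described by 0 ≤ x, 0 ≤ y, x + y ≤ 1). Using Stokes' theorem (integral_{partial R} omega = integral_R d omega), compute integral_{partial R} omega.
integral_(partial R) omega = -2/3

Stokes: integral_partial_R omega = integral_R d omega with d omega = (∂Q/∂x - ∂P/∂y) dx ∧ dy.
  ∂Q/∂x = -1
  ∂P/∂y = x
  integrand = ∂Q/∂x - ∂P/∂y = -x - 1.
Integrating over R: integral_0^1 integral_0^{1-x} (-x - 1) dy dx = -2/3.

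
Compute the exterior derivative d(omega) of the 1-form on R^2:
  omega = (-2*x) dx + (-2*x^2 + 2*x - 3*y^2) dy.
d(omega) = (2 - 4*x) dx ∧ dy

For a 1-form omega = sum_i f_i dx_i, the exterior derivative is
  d(omega) = sum_{i < j} (∂f_j/∂x_i - ∂f_i/∂x_j) dx_i ∧ dx_j.
  coefficient of dx ∧ dy: ∂f_2/∂x - ∂f_1/∂y = ∂(-2*x^2 + 2*x - 3*y^2)/∂x - ∂(-2*x)/∂y = 2 - 4*x
Assembling: d(omega) = (2 - 4*x) dx ∧ dy.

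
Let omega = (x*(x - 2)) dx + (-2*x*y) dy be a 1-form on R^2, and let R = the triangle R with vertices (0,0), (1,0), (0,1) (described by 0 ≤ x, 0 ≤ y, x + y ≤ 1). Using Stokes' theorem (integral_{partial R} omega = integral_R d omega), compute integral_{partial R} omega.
integral_(partial R) omega = -1/3

Stokes: integral_partial_R omega = integral_R d omega with d omega = (∂Q/∂x - ∂P/∂y) dx ∧ dy.
  ∂Q/∂x = -2*y
  ∂P/∂y = 0
  integrand = ∂Q/∂x - ∂P/∂y = -2*y.
Integrating over R: integral_0^1 integral_0^{1-x} (-2*y) dy dx = -1/3.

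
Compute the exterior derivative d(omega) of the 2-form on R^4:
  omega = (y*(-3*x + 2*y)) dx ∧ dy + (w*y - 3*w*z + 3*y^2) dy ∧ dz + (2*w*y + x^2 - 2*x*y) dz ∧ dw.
d(omega) = (2*w - 2*x + y - 3*z) dy ∧ dz ∧ dw + (2*x - 2*y) dx ∧ dz ∧ dw

For a 2-form omega = sum_{i<j} g_{ij} dx_i ∧ dx_j, the exterior derivative is
  d(omega) = sum_{i<j} d(g_{ij}) ∧ dx_i ∧ dx_j = sum_{i<j, k} (∂g_{ij}/∂x_k) dx_k ∧ dx_i ∧ dx_j.
Expand each term, using dx_k ∧ dx_i ∧ dx_j = sgn(permutation) dx_{(a)} ∧ dx_{(b)} ∧ dx_{(c)} with (a < b < c) sorted:
  d(w*y - 3*w*z + 3*y^2) includes (∂/∂w)(w*y - 3*w*z + 3*y^2) dw = (y - 3*z) dw, which multiplied by dy ∧ dz gives (y - 3*z) dy ∧ dz ∧ dw
  d(2*w*y + x^2 - 2*x*y) includes (∂/∂x)(2*w*y + x^2 - 2*x*y) dx = (2*x - 2*y) dx, which multiplied by dz ∧ dw gives (2*x - 2*y) dx ∧ dz ∧ dw
  d(2*w*y + x^2 - 2*x*y) includes (∂/∂y)(2*w*y + x^2 - 2*x*y) dy = (2*w - 2*x) dy, which multiplied by dz ∧ dw gives (2*w - 2*x) dy ∧ dz ∧ dw
Collecting like 3-forms: d(omega) = (2*w - 2*x + y - 3*z) dy ∧ dz ∧ dw + (2*x - 2*y) dx ∧ dz ∧ dw.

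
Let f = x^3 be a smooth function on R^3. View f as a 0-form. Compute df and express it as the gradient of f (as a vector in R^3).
df = (3*x^2) dx + (0) dy + (0) dz; grad f = (3*x^2, 0, 0)

For a 0-form f, d f = (∂f/∂x) dx + (∂f/∂y) dy + (∂f/∂z) dz. The components of the vector representation are exactly the entries of grad f in Cartesian coordinates:
  ∂f/∂x = 3*x^2
  ∂f/∂y = 0
  ∂f/∂z = 0.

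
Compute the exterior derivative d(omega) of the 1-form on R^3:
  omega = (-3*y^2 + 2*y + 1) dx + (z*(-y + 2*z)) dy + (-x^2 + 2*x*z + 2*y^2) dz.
d(omega) = (6*y - 2) dx ∧ dy + (-2*x + 2*z) dx ∧ dz + (5*y - 4*z) dy ∧ dz

For a 1-form omega = sum_i f_i dx_i, the exterior derivative is
  d(omega) = sum_{i < j} (∂f_j/∂x_i - ∂f_i/∂x_j) dx_i ∧ dx_j.
  coefficient of dx ∧ dy: ∂f_2/∂x - ∂f_1/∂y = ∂(z*(-y + 2*z))/∂x - ∂(-3*y^2 + 2*y + 1)/∂y = 6*y - 2
  coefficient of dx ∧ dz: ∂f_3/∂x - ∂f_1/∂z = ∂(-x^2 + 2*x*z + 2*y^2)/∂x - ∂(-3*y^2 + 2*y + 1)/∂z = -2*x + 2*z
  coefficient of dy ∧ dz: ∂f_3/∂y - ∂f_2/∂z = ∂(-x^2 + 2*x*z + 2*y^2)/∂y - ∂(z*(-y + 2*z))/∂z = 5*y - 4*z
Assembling: d(omega) = (6*y - 2) dx ∧ dy + (-2*x + 2*z) dx ∧ dz + (5*y - 4*z) dy ∧ dz.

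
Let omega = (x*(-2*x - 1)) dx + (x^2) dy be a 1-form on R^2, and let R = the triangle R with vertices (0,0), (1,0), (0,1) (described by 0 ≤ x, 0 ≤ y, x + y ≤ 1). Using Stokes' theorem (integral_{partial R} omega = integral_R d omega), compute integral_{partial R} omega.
integral_(partial R) omega = 1/3

Stokes: integral_partial_R omega = integral_R d omega with d omega = (∂Q/∂x - ∂P/∂y) dx ∧ dy.
  ∂Q/∂x = 2*x
  ∂P/∂y = 0
  integrand = ∂Q/∂x - ∂P/∂y = 2*x.
Integrating over R: integral_0^1 integral_0^{1-x} (2*x) dy dx = 1/3.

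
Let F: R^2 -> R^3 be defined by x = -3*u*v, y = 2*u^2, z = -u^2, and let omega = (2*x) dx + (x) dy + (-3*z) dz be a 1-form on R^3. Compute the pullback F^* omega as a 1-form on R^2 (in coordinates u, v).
F^* omega = (6*u*(-u^2 - 2*u*v + 3*v^2)) du + (18*u^2*v) dv

Using F^*(f dg) = (f ∘ F) d(g ∘ F), substitute each coordinate x_i by F_i(u, v) in f_i, and replace dx_i by d F_i = (∂F_i/∂u) du + (∂F_i/∂v) dv.
  For the x component: f_1(F) = -6*u*v; d F_1 = (-3*v) du + (-3*u) dv
  For the y component: f_2(F) = -3*u*v; d F_2 = (4*u) du + (0) dv
  For the z component: f_3(F) = 3*u^2; d F_3 = (-2*u) du + (0) dv
Combining and collecting du, dv coefficients:
  coeff of du: 6*u*(-u^2 - 2*u*v + 3*v^2)
  coeff of dv: 18*u^2*v
F^* omega = (6*u*(-u^2 - 2*u*v + 3*v^2)) du + (18*u^2*v) dv.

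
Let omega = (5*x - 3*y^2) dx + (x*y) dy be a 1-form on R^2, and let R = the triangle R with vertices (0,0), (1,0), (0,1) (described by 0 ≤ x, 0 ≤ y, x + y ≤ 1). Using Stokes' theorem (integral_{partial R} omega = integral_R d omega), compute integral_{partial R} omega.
integral_(partial R) omega = 7/6

Stokes: integral_partial_R omega = integral_R d omega with d omega = (∂Q/∂x - ∂P/∂y) dx ∧ dy.
  ∂Q/∂x = y
  ∂P/∂y = -6*y
  integrand = ∂Q/∂x - ∂P/∂y = 7*y.
Integrating over R: integral_0^1 integral_0^{1-x} (7*y) dy dx = 7/6.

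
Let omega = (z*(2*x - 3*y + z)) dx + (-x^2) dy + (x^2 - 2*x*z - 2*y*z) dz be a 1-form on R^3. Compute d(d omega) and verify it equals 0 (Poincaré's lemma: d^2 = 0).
d(d omega) = 0

Step 1: d omega = sum_{i<j} (∂f_j/∂x_i - ∂f_i/∂x_j) dx_i ∧ dx_j:
  coeff of dx ∧ dy: -2*x + 3*z
  coeff of dx ∧ dz: 3*y - 4*z
  coeff of dy ∧ dz: -2*z
Step 2: Apply d again to each 2-form coefficient. The only possible 3-form in R^3 is dx ∧ dy ∧ dz, with coefficient
  ∂(coeff of dy∧dz)/∂x - ∂(coeff of dx∧dz)/∂y + ∂(coeff of dx∧dy)/∂z
  = ∂/∂x (-2*z) - ∂/∂y (3*y - 4*z) + ∂/∂z (-2*x + 3*z).
Each of these terms simplifies to sums of mixed partials that cancel in pairs. The result is 0 (by equality of mixed partials for smooth functions — Schwarz / Clairaut).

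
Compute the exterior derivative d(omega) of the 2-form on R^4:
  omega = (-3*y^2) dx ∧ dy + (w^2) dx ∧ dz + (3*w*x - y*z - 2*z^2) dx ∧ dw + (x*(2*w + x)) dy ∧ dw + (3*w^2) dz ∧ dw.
d(omega) = (2*w + y + 4*z) dx ∧ dz ∧ dw + (2*w + 2*x + z) dx ∧ dy ∧ dw

For a 2-form omega = sum_{i<j} g_{ij} dx_i ∧ dx_j, the exterior derivative is
  d(omega) = sum_{i<j} d(g_{ij}) ∧ dx_i ∧ dx_j = sum_{i<j, k} (∂g_{ij}/∂x_k) dx_k ∧ dx_i ∧ dx_j.
Expand each term, using dx_k ∧ dx_i ∧ dx_j = sgn(permutation) dx_{(a)} ∧ dx_{(b)} ∧ dx_{(c)} with (a < b < c) sorted:
  d(w^2) includes (∂/∂w)(w^2) dw = (2*w) dw, which multiplied by dx ∧ dz gives (2*w) dx ∧ dz ∧ dw
  d(3*w*x - y*z - 2*z^2) includes (∂/∂y)(3*w*x - y*z - 2*z^2) dy = (-z) dy, which multiplied by dx ∧ dw gives (z) dx ∧ dy ∧ dw
  d(3*w*x - y*z - 2*z^2) includes (∂/∂z)(3*w*x - y*z - 2*z^2) dz = (-y - 4*z) dz, which multiplied by dx ∧ dw gives (y + 4*z) dx ∧ dz ∧ dw
  d(x*(2*w + x)) includes (∂/∂x)(x*(2*w + x)) dx = (2*w + 2*x) dx, which multiplied by dy ∧ dw gives (2*w + 2*x) dx ∧ dy ∧ dw
Collecting like 3-forms: d(omega) = (2*w + y + 4*z) dx ∧ dz ∧ dw + (2*w + 2*x + z) dx ∧ dy ∧ dw.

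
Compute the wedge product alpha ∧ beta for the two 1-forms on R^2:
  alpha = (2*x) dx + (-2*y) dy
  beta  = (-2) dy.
alpha ∧ beta = (-4*x) dx ∧ dy

Distribute the wedge, using dx_i ∧ dx_j = -dx_j ∧ dx_i and dx_i ∧ dx_i = 0. For each pair (i, j) with i < j, the coefficient of dx_i ∧ dx_j in alpha ∧ beta is (alpha_i * beta_j - alpha_j * beta_i). Collecting: alpha ∧ beta = (-4*x) dx ∧ dy.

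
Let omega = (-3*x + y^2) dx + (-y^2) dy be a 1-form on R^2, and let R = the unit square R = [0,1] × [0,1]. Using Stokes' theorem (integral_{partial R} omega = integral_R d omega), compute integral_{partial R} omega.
integral_(partial R) omega = -1

Stokes: integral_partial_R omega = integral_R d omega with d omega = (∂Q/∂x - ∂P/∂y) dx ∧ dy.
  ∂Q/∂x = 0
  ∂P/∂y = 2*y
  integrand = ∂Q/∂x - ∂P/∂y = -2*y.
Integrating over R: integral_0^1 integral_0^1 (-2*y) dx dy = -1.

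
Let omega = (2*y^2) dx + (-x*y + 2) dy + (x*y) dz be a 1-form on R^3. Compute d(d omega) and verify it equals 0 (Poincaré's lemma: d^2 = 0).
d(d omega) = 0

Step 1: d omega = sum_{i<j} (∂f_j/∂x_i - ∂f_i/∂x_j) dx_i ∧ dx_j:
  coeff of dx ∧ dy: -5*y
  coeff of dx ∧ dz: y
  coeff of dy ∧ dz: x
Step 2: Apply d again to each 2-form coefficient. The only possible 3-form in R^3 is dx ∧ dy ∧ dz, with coefficient
  ∂(coeff of dy∧dz)/∂x - ∂(coeff of dx∧dz)/∂y + ∂(coeff of dx∧dy)/∂z
  = ∂/∂x (x) - ∂/∂y (y) + ∂/∂z (-5*y).
Each of these terms simplifies to sums of mixed partials that cancel in pairs. The result is 0 (by equality of mixed partials for smooth functions — Schwarz / Clairaut).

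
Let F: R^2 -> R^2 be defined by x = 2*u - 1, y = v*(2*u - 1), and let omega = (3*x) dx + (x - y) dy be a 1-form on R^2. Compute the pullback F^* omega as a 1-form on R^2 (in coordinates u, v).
F^* omega = (-4*u*v^2 + 4*u*v + 12*u + 2*v^2 - 2*v - 6) du + (-4*u^2*v + 4*u^2 + 4*u*v - 4*u - v + 1) dv

Using F^*(f dg) = (f ∘ F) d(g ∘ F), substitute each coordinate x_i by F_i(u, v) in f_i, and replace dx_i by d F_i = (∂F_i/∂u) du + (∂F_i/∂v) dv.
  For the x component: f_1(F) = 6*u - 3; d F_1 = (2) du + (0) dv
  For the y component: f_2(F) = -2*u*v + 2*u + v - 1; d F_2 = (2*v) du + (2*u - 1) dv
Combining and collecting du, dv coefficients:
  coeff of du: -4*u*v^2 + 4*u*v + 12*u + 2*v^2 - 2*v - 6
  coeff of dv: -4*u^2*v + 4*u^2 + 4*u*v - 4*u - v + 1
F^* omega = (-4*u*v^2 + 4*u*v + 12*u + 2*v^2 - 2*v - 6) du + (-4*u^2*v + 4*u^2 + 4*u*v - 4*u - v + 1) dv.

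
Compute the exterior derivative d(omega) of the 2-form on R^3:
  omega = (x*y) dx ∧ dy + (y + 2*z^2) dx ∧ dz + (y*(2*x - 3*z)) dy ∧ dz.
d(omega) = (2*y - 1) dx ∧ dy ∧ dz

For a 2-form omega = sum_{i<j} g_{ij} dx_i ∧ dx_j, the exterior derivative is
  d(omega) = sum_{i<j} d(g_{ij}) ∧ dx_i ∧ dx_j = sum_{i<j, k} (∂g_{ij}/∂x_k) dx_k ∧ dx_i ∧ dx_j.
Expand each term, using dx_k ∧ dx_i ∧ dx_j = sgn(permutation) dx_{(a)} ∧ dx_{(b)} ∧ dx_{(c)} with (a < b < c) sorted:
  d(y + 2*z^2) includes (∂/∂y)(y + 2*z^2) dy = (1) dy, which multiplied by dx ∧ dz gives (-1) dx ∧ dy ∧ dz
  d(y*(2*x - 3*z)) includes (∂/∂x)(y*(2*x - 3*z)) dx = (2*y) dx, which multiplied by dy ∧ dz gives (2*y) dx ∧ dy ∧ dz
Collecting like 3-forms: d(omega) = (2*y - 1) dx ∧ dy ∧ dz.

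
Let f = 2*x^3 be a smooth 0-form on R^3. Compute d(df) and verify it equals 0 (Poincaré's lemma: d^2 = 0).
d(df) = 0

Step 1: df = sum_i (∂f/∂x_i) dx_i = (6*x^2) dx + (0) dy + (0) dz.
Step 2: Apply d again. Using the 1-form formula, the coefficient of dx ∧ dy in d(df) is ∂^2 f/∂x ∂y - ∂^2 f/∂y ∂x = (0) - (0) = 0 (equality of mixed partials for smooth f).
Similarly for dx ∧ dz and dy ∧ dz — all coefficients vanish. So d(df) = 0.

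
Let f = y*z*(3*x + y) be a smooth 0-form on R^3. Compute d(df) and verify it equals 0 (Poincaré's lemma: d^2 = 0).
d(df) = 0

Step 1: df = sum_i (∂f/∂x_i) dx_i = (3*y*z) dx + (z*(3*x + 2*y)) dy + (y*(3*x + y)) dz.
Step 2: Apply d again. Using the 1-form formula, the coefficient of dx ∧ dy in d(df) is ∂^2 f/∂x ∂y - ∂^2 f/∂y ∂x = (3*z) - (3*z) = 0 (equality of mixed partials for smooth f).
Similarly for dx ∧ dz and dy ∧ dz — all coefficients vanish. So d(df) = 0.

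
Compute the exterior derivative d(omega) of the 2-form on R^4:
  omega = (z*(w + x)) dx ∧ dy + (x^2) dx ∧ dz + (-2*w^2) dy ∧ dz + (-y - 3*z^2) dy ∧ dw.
d(omega) = (w + x) dx ∧ dy ∧ dz + (z) dx ∧ dy ∧ dw + (-4*w + 6*z) dy ∧ dz ∧ dw

For a 2-form omega = sum_{i<j} g_{ij} dx_i ∧ dx_j, the exterior derivative is
  d(omega) = sum_{i<j} d(g_{ij}) ∧ dx_i ∧ dx_j = sum_{i<j, k} (∂g_{ij}/∂x_k) dx_k ∧ dx_i ∧ dx_j.
Expand each term, using dx_k ∧ dx_i ∧ dx_j = sgn(permutation) dx_{(a)} ∧ dx_{(b)} ∧ dx_{(c)} with (a < b < c) sorted:
  d(z*(w + x)) includes (∂/∂z)(z*(w + x)) dz = (w + x) dz, which multiplied by dx ∧ dy gives (w + x) dx ∧ dy ∧ dz
  d(z*(w + x)) includes (∂/∂w)(z*(w + x)) dw = (z) dw, which multiplied by dx ∧ dy gives (z) dx ∧ dy ∧ dw
  d(-2*w^2) includes (∂/∂w)(-2*w^2) dw = (-4*w) dw, which multiplied by dy ∧ dz gives (-4*w) dy ∧ dz ∧ dw
  d(-y - 3*z^2) includes (∂/∂z)(-y - 3*z^2) dz = (-6*z) dz, which multiplied by dy ∧ dw gives (6*z) dy ∧ dz ∧ dw
Collecting like 3-forms: d(omega) = (w + x) dx ∧ dy ∧ dz + (z) dx ∧ dy ∧ dw + (-4*w + 6*z) dy ∧ dz ∧ dw.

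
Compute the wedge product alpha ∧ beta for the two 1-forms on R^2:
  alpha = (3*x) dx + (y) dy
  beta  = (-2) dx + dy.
alpha ∧ beta = (3*x + 2*y) dx ∧ dy

Distribute the wedge, using dx_i ∧ dx_j = -dx_j ∧ dx_i and dx_i ∧ dx_i = 0. For each pair (i, j) with i < j, the coefficient of dx_i ∧ dx_j in alpha ∧ beta is (alpha_i * beta_j - alpha_j * beta_i). Collecting: alpha ∧ beta = (3*x + 2*y) dx ∧ dy.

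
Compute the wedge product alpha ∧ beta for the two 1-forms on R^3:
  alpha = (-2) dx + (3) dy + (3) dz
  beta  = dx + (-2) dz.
alpha ∧ beta = (1) dx ∧ dz + (-3) dx ∧ dy + (-6) dy ∧ dz

Distribute the wedge, using dx_i ∧ dx_j = -dx_j ∧ dx_i and dx_i ∧ dx_i = 0. For each pair (i, j) with i < j, the coefficient of dx_i ∧ dx_j in alpha ∧ beta is (alpha_i * beta_j - alpha_j * beta_i). Collecting: alpha ∧ beta = (1) dx ∧ dz + (-3) dx ∧ dy + (-6) dy ∧ dz.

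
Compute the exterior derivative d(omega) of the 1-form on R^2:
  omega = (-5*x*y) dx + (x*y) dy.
d(omega) = (5*x + y) dx ∧ dy

For a 1-form omega = sum_i f_i dx_i, the exterior derivative is
  d(omega) = sum_{i < j} (∂f_j/∂x_i - ∂f_i/∂x_j) dx_i ∧ dx_j.
  coefficient of dx ∧ dy: ∂f_2/∂x - ∂f_1/∂y = ∂(x*y)/∂x - ∂(-5*x*y)/∂y = 5*x + y
Assembling: d(omega) = (5*x + y) dx ∧ dy.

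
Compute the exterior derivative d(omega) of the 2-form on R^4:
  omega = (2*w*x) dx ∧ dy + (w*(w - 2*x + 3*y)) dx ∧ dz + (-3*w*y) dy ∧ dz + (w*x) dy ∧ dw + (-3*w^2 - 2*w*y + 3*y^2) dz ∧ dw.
d(omega) = (w + 2*x) dx ∧ dy ∧ dw + (-3*w) dx ∧ dy ∧ dz + (2*w - 2*x + 3*y) dx ∧ dz ∧ dw + (-2*w + 3*y) dy ∧ dz ∧ dw

For a 2-form omega = sum_{i<j} g_{ij} dx_i ∧ dx_j, the exterior derivative is
  d(omega) = sum_{i<j} d(g_{ij}) ∧ dx_i ∧ dx_j = sum_{i<j, k} (∂g_{ij}/∂x_k) dx_k ∧ dx_i ∧ dx_j.
Expand each term, using dx_k ∧ dx_i ∧ dx_j = sgn(permutation) dx_{(a)} ∧ dx_{(b)} ∧ dx_{(c)} with (a < b < c) sorted:
  d(2*w*x) includes (∂/∂w)(2*w*x) dw = (2*x) dw, which multiplied by dx ∧ dy gives (2*x) dx ∧ dy ∧ dw
  d(w*(w - 2*x + 3*y)) includes (∂/∂y)(w*(w - 2*x + 3*y)) dy = (3*w) dy, which multiplied by dx ∧ dz gives (-3*w) dx ∧ dy ∧ dz
  d(w*(w - 2*x + 3*y)) includes (∂/∂w)(w*(w - 2*x + 3*y)) dw = (2*w - 2*x + 3*y) dw, which multiplied by dx ∧ dz gives (2*w - 2*x + 3*y) dx ∧ dz ∧ dw
  d(-3*w*y) includes (∂/∂w)(-3*w*y) dw = (-3*y) dw, which multiplied by dy ∧ dz gives (-3*y) dy ∧ dz ∧ dw
  d(w*x) includes (∂/∂x)(w*x) dx = (w) dx, which multiplied by dy ∧ dw gives (w) dx ∧ dy ∧ dw
  d(-3*w^2 - 2*w*y + 3*y^2) includes (∂/∂y)(-3*w^2 - 2*w*y + 3*y^2) dy = (-2*w + 6*y) dy, which multiplied by dz ∧ dw gives (-2*w + 6*y) dy ∧ dz ∧ dw
Collecting like 3-forms: d(omega) = (w + 2*x) dx ∧ dy ∧ dw + (-3*w) dx ∧ dy ∧ dz + (2*w - 2*x + 3*y) dx ∧ dz ∧ dw + (-2*w + 3*y) dy ∧ dz ∧ dw.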